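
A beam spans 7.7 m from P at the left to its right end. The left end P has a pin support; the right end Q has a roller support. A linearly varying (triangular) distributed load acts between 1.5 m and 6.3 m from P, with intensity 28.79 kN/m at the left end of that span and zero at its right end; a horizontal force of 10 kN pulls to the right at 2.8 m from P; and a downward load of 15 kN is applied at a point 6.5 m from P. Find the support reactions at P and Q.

Resultant of the triangular load: ½ × 28.79 × 4.8 = 69.096 kN, acting at 3.1 m from P (one-third of the span from the peak).
ΣM about P: Q_y·7.7 − (½·28.79·4.8)·3.1 − 15·6.5 = 0 → Q_y = 311.6976/7.7 = 40.4802 ≈ 40.48 kN.
ΣF_y = 0: P_y + 40.4802 − ½·28.79·4.8 − 15 = 0 → P_y = 43.62 kN.
ΣF_x = 0: P_x + 10 = 0 → P_x = -10.00 kN.

P_x = -10.00 kN, P_y = 43.62 kN, Q_y = 40.48 kN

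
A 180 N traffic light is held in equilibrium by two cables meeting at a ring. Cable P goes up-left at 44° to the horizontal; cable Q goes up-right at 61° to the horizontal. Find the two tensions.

ΣF_x = 0: −T_P·cos44° + T_Q·cos61° = 0 → T_Q = 1.48376·T_P.
ΣF_y = 0: T_P·sin44° + T_Q·sin61° = 180.
Substitute: T_P·(0.694658 + 1.48376·0.87462) = 180 → T_P = 90.344 ≈ 90.34 N.
Then T_Q = 1.48376 × 90.344 = 134.0 N.

T_P = 90.34 N, T_Q = 134.0 N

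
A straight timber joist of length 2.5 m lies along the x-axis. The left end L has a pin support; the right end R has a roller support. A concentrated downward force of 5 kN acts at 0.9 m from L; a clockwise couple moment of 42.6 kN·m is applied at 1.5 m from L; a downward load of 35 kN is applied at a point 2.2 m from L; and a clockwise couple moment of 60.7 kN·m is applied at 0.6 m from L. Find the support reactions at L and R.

Moments about L: R_y·2.5 − 5·0.9 − 42.6 − 35·2.2 − 60.7 = 0 → R_y = 184.8/2.5 = 73.92 kN.
ΣF_y = 0: L_y + 73.92 − 5 − 35 = 0 → L_y = -33.92 kN.
ΣF_x = 0: no horizontal applied forces, so L_x = 0.

L_x = 0, L_y = -33.92 kN, R_y = 73.92 kN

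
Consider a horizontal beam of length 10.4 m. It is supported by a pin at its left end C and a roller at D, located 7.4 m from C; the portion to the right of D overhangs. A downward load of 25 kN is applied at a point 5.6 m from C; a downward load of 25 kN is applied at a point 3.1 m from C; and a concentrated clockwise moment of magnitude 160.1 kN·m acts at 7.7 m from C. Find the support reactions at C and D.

C_x = 0, C_y = -1.027 kN, D_y = 51.03 kN

Moments about C: D_y·7.4 − 25·5.6 − 25·3.1 − 160.1 = 0 → D_y = 377.6/7.4 = 51.027 ≈ 51.03 kN.
ΣF_y = 0: C_y + 51.027 − 25 − 25 = 0 → C_y = -1.027 kN.
ΣF_x = 0: no horizontal applied forces, so C_x = 0.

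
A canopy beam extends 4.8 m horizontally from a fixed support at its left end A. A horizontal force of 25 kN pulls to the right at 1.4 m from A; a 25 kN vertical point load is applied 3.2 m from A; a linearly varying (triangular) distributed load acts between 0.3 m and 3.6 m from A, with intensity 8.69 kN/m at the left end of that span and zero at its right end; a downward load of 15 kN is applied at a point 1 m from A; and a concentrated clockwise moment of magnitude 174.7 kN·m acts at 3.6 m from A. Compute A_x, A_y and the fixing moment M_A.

Resultant of the triangular load: ½ × 8.69 × 3.3 = 14.3385 kN, acting at 1.4 m from A (one-third of the span from the peak).
ΣF_x = 0: A_x + 25 = 0 → A_x = -25.00 kN.
ΣF_y = 0: A_y − 25 − ½·8.69·3.3 − 15 = 0 → A_y = 54.34 kN.
ΣM about A: M_A − 25·3.2 − (½·8.69·3.3)·1.4 − 15·1 − 174.7 = 0 → M_A = 289.8 kN·m.

A_x = -25.00 kN, A_y = 54.34 kN, M_A = 289.8 kN·m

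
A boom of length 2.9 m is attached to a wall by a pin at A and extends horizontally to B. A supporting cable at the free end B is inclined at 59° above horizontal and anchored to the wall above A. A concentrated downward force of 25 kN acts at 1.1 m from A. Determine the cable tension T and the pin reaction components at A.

ΣM about A: T·sin59°·2.9 − 25·1.1 = 0 → T = 27.5/(2.9·0.857167) = 11.0629 ≈ 11.06 kN.
ΣF_x = 0: A_x − T·cos59° = 0 → A_x = 11.0629 × 0.515038 = 5.698 kN.
ΣF_y = 0: A_y + T·sin59° − 25 = 0 → A_y = 25 − 11.0629 × 0.857167 = 15.52 kN.

T = 11.06 kN, A_x = 5.698 kN, A_y = 15.52 kN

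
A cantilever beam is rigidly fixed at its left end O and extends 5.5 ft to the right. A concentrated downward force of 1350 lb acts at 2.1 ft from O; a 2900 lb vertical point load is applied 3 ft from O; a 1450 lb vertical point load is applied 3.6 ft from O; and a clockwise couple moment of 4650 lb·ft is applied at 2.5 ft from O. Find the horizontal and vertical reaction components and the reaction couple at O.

O_x = 0, O_y = 5700 lb, M_O = 21400 lb·ft

ΣF_x = 0: O_x = 0.
ΣF_y = 0: O_y − 1350 − 2900 − 1450 = 0 → O_y = 5700 lb.
ΣM about O: M_O − 1350·2.1 − 2900·3 − 1450·3.6 − 4650 = 0 → M_O = 21400 lb·ft.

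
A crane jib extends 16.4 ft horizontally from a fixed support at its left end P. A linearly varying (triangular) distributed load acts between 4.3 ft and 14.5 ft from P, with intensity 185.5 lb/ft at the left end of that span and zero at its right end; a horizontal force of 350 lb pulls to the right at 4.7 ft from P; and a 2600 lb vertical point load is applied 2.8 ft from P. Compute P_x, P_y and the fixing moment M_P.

Resultant of the triangular load: ½ × 185.5 × 10.2 = 946.05 lb, acting at 7.7 ft from P (one-third of the span from the peak).
ΣF_x = 0: P_x + 350 = 0 → P_x = -350.0 lb.
ΣF_y = 0: P_y − ½·185.5·10.2 − 2600 = 0 → P_y = 3546 lb.
ΣM about P: M_P − (½·185.5·10.2)·7.7 − 2600·2.8 = 0 → M_P = 14560 lb·ft.

P_x = -350.0 lb, P_y = 3546 lb, M_P = 14560 lb·ft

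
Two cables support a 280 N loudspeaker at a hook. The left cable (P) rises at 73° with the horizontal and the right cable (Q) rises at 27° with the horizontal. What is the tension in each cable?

ΣF_x = 0: −T_P·cos73° + T_Q·cos27° = 0 → T_Q = 0.328136·T_P.
ΣF_y = 0: T_P·sin73° + T_Q·sin27° = 280.
Substitute: T_P·(0.956305 + 0.328136·0.45399) = 280 → T_P = 253.331 ≈ 253.3 N.
Then T_Q = 0.328136 × 253.331 = 83.13 N.

T_P = 253.3 N, T_Q = 83.13 N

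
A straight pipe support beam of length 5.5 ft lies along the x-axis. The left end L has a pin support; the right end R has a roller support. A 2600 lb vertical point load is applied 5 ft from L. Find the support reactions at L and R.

L_x = 0, L_y = 236.4 lb, R_y = 2364 lb

Moments about L: R_y·5.5 − 2600·5 = 0 → R_y = 13000/5.5 = 2363.64 ≈ 2364 lb.
ΣF_y = 0: L_y + 2363.64 − 2600 = 0 → L_y = 236.4 lb.
ΣF_x = 0: no horizontal applied forces, so L_x = 0.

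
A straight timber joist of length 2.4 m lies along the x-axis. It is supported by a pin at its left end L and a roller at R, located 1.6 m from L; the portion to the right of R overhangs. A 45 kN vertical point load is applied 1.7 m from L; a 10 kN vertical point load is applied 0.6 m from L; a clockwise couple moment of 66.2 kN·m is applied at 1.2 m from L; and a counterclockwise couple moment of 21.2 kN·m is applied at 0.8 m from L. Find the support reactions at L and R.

L_x = 0, L_y = -24.69 kN, R_y = 79.69 kN

Moments about L: R_y·1.6 − 45·1.7 − 10·0.6 − 66.2 + 21.2 = 0 → R_y = 127.5/1.6 = 79.6875 ≈ 79.69 kN.
ΣF_y = 0: L_y + 79.6875 − 45 − 10 = 0 → L_y = -24.69 kN.
ΣF_x = 0: no horizontal applied forces, so L_x = 0.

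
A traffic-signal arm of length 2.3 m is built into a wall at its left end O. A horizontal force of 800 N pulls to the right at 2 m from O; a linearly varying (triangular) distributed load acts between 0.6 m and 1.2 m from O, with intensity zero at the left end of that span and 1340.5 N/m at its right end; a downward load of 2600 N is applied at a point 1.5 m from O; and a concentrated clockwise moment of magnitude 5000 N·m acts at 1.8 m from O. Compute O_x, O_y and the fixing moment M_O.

Resultant of the triangular load: ½ × 1340.5 × 0.6 = 402.15 N, acting at 1 m from O (one-third of the span from the peak).
ΣF_x = 0: O_x + 800 = 0 → O_x = -800.0 N.
ΣF_y = 0: O_y − ½·1340.5·0.6 − 2600 = 0 → O_y = 3002 N.
ΣM about O: M_O − (½·1340.5·0.6)·1 − 2600·1.5 − 5000 = 0 → M_O = 9302 N·m.

O_x = -800.0 N, O_y = 3002 N, M_O = 9302 N·m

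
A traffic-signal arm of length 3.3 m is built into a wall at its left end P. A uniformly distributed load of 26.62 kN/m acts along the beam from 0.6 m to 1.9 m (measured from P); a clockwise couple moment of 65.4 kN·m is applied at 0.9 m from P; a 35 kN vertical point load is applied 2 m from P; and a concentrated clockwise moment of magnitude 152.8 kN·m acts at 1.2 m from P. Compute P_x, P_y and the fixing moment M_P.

Resultant of the distributed load: 26.62 × 1.3 = 34.606 kN at 1.25 m from P.
ΣF_x = 0: P_x = 0.
ΣF_y = 0: P_y − 26.62·1.3 − 35 = 0 → P_y = 69.61 kN.
ΣM about P: M_P − (26.62·1.3)·1.25 − 65.4 − 35·2 − 152.8 = 0 → M_P = 331.5 kN·m.

P_x = 0, P_y = 69.61 kN, M_P = 331.5 kN·m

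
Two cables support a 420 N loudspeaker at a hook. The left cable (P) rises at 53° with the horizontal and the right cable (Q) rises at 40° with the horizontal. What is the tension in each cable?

ΣF_x = 0: −T_P·cos53° + T_Q·cos40° = 0 → T_Q = 0.785614·T_P.
ΣF_y = 0: T_P·sin53° + T_Q·sin40° = 420.
Substitute: T_P·(0.798636 + 0.785614·0.642788) = 420 → T_P = 322.18 ≈ 322.2 N.
Then T_Q = 0.785614 × 322.18 = 253.1 N.

T_P = 322.2 N, T_Q = 253.1 N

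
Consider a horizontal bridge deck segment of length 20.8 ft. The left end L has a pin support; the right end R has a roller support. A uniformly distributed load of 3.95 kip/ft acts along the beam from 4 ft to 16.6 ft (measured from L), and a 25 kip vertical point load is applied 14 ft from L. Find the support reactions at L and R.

Resultant of the distributed load: 3.95 × 12.6 = 49.77 kip at 10.3 ft from L.
Moments about L: R_y·20.8 − (3.95·12.6)·10.3 − 25·14 = 0 → R_y = 862.631/20.8 = 41.4726 ≈ 41.47 kip.
ΣF_y = 0: L_y + 41.4726 − 3.95·12.6 − 25 = 0 → L_y = 33.30 kip.
ΣF_x = 0: no horizontal applied forces, so L_x = 0.

L_x = 0, L_y = 33.30 kip, R_y = 41.47 kip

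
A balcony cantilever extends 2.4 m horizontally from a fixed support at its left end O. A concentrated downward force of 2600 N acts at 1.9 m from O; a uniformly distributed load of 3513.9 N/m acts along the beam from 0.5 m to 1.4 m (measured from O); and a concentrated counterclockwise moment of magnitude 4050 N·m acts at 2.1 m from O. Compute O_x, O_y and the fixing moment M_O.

Resultant of the distributed load: 3513.9 × 0.9 = 3162.51 N at 0.95 m from O.
ΣF_x = 0: O_x = 0.
ΣF_y = 0: O_y − 2600 − 3513.9·0.9 = 0 → O_y = 5763 N.
ΣM about O: M_O − 2600·1.9 − (3513.9·0.9)·0.95 + 4050 = 0 → M_O = 3894 N·m.

O_x = 0, O_y = 5763 N, M_O = 3894 N·m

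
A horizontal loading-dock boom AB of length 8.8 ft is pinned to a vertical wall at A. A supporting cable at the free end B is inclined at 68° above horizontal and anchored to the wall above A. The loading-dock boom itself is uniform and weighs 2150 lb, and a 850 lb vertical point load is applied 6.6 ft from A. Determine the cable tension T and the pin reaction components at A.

T = 1847 lb, A_x = 691.9 lb, A_y = 1288 lb

ΣM about A: T·sin68°·8.8 − 2150·4.4 − 850·6.6 = 0 → T = 15070/(8.8·0.927184) = 1846.99 ≈ 1847 lb.
ΣF_x = 0: A_x − T·cos68° = 0 → A_x = 1846.99 × 0.374607 = 691.9 lb.
ΣF_y = 0: A_y + T·sin68° − 2150 − 850 = 0 → A_y = 3000 − 1846.99 × 0.927184 = 1288 lb.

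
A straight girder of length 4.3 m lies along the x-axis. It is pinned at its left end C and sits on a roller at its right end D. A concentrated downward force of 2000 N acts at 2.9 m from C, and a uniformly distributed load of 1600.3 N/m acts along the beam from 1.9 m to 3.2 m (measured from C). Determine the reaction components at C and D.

C_x = 0, C_y = 1498 N, D_y = 2583 N

Resultant of the distributed load: 1600.3 × 1.3 = 2080.39 N at 2.55 m from C.
Taking moments about C: D_y·4.3 − 2000·2.9 − (1600.3·1.3)·2.55 = 0 → D_y = 11104.9945/4.3 = 2582.56 ≈ 2583 N.
ΣF_y = 0: C_y + 2582.56 − 2000 − 1600.3·1.3 = 0 → C_y = 1498 N.
ΣF_x = 0: no horizontal applied forces, so C_x = 0.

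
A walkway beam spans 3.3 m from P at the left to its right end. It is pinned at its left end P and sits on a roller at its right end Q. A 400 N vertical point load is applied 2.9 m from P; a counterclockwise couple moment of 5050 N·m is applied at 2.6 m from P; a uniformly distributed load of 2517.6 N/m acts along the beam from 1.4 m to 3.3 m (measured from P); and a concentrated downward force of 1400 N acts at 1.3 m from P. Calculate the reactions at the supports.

Resultant of the distributed load: 2517.6 × 1.9 = 4783.44 N at 2.35 m from P.
Taking moments about P: Q_y·3.3 − 400·2.9 + 5050 − (2517.6·1.9)·2.35 − 1400·1.3 = 0 → Q_y = 9171.084/3.3 = 2779.12 ≈ 2779 N.
ΣF_y = 0: P_y + 2779.12 − 400 − 2517.6·1.9 − 1400 = 0 → P_y = 3804 N.
ΣF_x = 0: no horizontal applied forces, so P_x = 0.

P_x = 0, P_y = 3804 N, Q_y = 2779 N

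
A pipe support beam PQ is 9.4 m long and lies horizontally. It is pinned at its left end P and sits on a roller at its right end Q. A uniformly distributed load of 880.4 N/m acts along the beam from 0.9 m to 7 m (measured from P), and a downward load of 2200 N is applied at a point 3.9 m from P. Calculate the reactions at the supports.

Resultant of the distributed load: 880.4 × 6.1 = 5370.44 N at 3.95 m from P.
ΣM about P: Q_y·9.4 − (880.4·6.1)·3.95 − 2200·3.9 = 0 → Q_y = 29793.238/9.4 = 3169.49 ≈ 3169 N.
ΣF_y = 0: P_y + 3169.49 − 880.4·6.1 − 2200 = 0 → P_y = 4401 N.
ΣF_x = 0: no horizontal applied forces, so P_x = 0.

P_x = 0, P_y = 4401 N, Q_y = 3169 N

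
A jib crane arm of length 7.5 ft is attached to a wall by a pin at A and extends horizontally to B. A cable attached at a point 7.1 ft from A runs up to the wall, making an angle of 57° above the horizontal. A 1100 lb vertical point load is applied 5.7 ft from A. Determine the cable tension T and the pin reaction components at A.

ΣM about A: T·sin57°·7.1 − 1100·5.7 = 0 → T = 6270/(7.1·0.838671) = 1052.97 ≈ 1053 lb.
ΣF_x = 0: A_x − T·cos57° = 0 → A_x = 1052.97 × 0.544639 = 573.5 lb.
ΣF_y = 0: A_y + T·sin57° − 1100 = 0 → A_y = 1100 − 1052.97 × 0.838671 = 216.9 lb.

T = 1053 lb, A_x = 573.5 lb, A_y = 216.9 lb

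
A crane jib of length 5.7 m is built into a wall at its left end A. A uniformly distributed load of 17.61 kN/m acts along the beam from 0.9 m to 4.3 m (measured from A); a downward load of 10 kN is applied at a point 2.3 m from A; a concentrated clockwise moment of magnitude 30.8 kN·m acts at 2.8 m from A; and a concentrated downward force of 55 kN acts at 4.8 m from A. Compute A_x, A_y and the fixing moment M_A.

A_x = 0, A_y = 124.9 kN, M_A = 473.5 kN·m

Resultant of the distributed load: 17.61 × 3.4 = 59.874 kN at 2.6 m from A.
ΣF_x = 0: A_x = 0.
ΣF_y = 0: A_y − 17.61·3.4 − 10 − 55 = 0 → A_y = 124.9 kN.
ΣM about A: M_A − (17.61·3.4)·2.6 − 10·2.3 − 30.8 − 55·4.8 = 0 → M_A = 473.5 kN·m.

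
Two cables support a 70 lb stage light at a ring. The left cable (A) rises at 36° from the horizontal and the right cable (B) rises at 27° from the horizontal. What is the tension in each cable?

ΣF_x = 0: −T_A·cos36° + T_B·cos27° = 0 → T_B = 0.907981·T_A.
ΣF_y = 0: T_A·sin36° + T_B·sin27° = 70.
Substitute: T_A·(0.587785 + 0.907981·0.45399) = 70 → T_A = 70.00 lb.
Then T_B = 0.907981 × 70 = 63.56 lb.

T_A = 70.00 lb, T_B = 63.56 lb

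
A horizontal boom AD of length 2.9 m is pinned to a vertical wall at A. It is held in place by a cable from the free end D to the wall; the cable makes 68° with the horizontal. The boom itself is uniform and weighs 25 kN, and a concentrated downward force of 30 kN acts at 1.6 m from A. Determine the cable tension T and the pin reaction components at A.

ΣM about A: T·sin68°·2.9 − 25·1.45 − 30·1.6 = 0 → T = 84.25/(2.9·0.927184) = 31.3333 ≈ 31.33 kN.
ΣF_x = 0: A_x − T·cos68° = 0 → A_x = 31.3333 × 0.374607 = 11.74 kN.
ΣF_y = 0: A_y + T·sin68° − 25 − 30 = 0 → A_y = 55 − 31.3333 × 0.927184 = 25.95 kN.

T = 31.33 kN, A_x = 11.74 kN, A_y = 25.95 kN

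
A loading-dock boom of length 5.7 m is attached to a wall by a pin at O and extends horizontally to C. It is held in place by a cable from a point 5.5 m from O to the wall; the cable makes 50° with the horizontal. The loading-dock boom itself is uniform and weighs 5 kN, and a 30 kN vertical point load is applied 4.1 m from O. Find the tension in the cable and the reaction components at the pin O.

T = 32.58 kN, O_x = 20.94 kN, O_y = 10.05 kN

ΣM about O: T·sin50°·5.5 − 5·2.85 − 30·4.1 = 0 → T = 137.25/(5.5·0.766044) = 32.5759 ≈ 32.58 kN.
ΣF_x = 0: O_x − T·cos50° = 0 → O_x = 32.5759 × 0.642788 = 20.94 kN.
ΣF_y = 0: O_y + T·sin50° − 5 − 30 = 0 → O_y = 35 − 32.5759 × 0.766044 = 10.05 kN.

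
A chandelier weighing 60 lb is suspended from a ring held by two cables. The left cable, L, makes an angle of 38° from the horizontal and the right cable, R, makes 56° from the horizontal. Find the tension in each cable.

ΣF_x = 0: −T_L·cos38° + T_R·cos56° = 0 → T_R = 1.40919·T_L.
ΣF_y = 0: T_L·sin38° + T_R·sin56° = 60.
Substitute: T_L·(0.615661 + 1.40919·0.829038) = 60 → T_L = 33.6335 ≈ 33.63 lb.
Then T_R = 1.40919 × 33.6335 = 47.40 lb.

T_L = 33.63 lb, T_R = 47.40 lb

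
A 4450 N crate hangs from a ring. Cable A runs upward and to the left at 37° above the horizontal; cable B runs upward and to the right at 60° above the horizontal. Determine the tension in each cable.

T_A = 2242 N, T_B = 3581 N

ΣF_x = 0: −T_A·cos37° + T_B·cos60° = 0 → T_B = 1.59727·T_A.
ΣF_y = 0: T_A·sin37° + T_B·sin60° = 4450.
Substitute: T_A·(0.601815 + 1.59727·0.866025) = 4450 → T_A = 2241.71 ≈ 2242 N.
Then T_B = 1.59727 × 2241.71 = 3581 N.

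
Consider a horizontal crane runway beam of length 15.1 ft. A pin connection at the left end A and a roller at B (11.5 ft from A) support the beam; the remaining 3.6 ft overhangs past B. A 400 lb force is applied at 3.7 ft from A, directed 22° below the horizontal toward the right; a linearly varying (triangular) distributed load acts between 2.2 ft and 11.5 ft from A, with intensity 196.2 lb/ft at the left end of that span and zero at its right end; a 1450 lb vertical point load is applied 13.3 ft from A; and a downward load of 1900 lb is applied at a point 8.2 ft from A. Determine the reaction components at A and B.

A_x = -370.9 lb, A_y = 911.8 lb, B_y = 3500 lb

Resultant of the triangular load: ½ × 196.2 × 9.3 = 912.33 lb, acting at 5.3 ft from A (one-third of the span from the peak).
ΣM about A: B_y·11.5 − 400·sin22°·3.7 − (½·196.2·9.3)·5.3 − 1450·13.3 − 1900·8.2 = 0 → B_y = 40254.8/11.5 = 3500.42 ≈ 3500 lb.
ΣF_y = 0: A_y + 3500.42 − 400·sin22° − ½·196.2·9.3 − 1450 − 1900 = 0 → A_y = 911.8 lb.
ΣF_x = 0: A_x + 400·cos22° = 0 → A_x = -370.9 lb.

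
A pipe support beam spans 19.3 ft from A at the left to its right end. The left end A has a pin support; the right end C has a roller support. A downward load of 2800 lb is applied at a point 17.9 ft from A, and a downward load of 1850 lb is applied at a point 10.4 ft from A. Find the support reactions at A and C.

ΣM about A: C_y·19.3 − 2800·17.9 − 1850·10.4 = 0 → C_y = 69360/19.3 = 3593.78 ≈ 3594 lb.
ΣF_y = 0: A_y + 3593.78 − 2800 − 1850 = 0 → A_y = 1056 lb.
ΣF_x = 0: no horizontal applied forces, so A_x = 0.

A_x = 0, A_y = 1056 lb, C_y = 3594 lb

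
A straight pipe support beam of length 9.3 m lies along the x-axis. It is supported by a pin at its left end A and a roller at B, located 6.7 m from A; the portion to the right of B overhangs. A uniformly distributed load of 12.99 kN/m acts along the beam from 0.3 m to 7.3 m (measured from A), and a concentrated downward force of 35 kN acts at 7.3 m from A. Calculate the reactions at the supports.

A_x = 0, A_y = 36.22 kN, B_y = 89.71 kN

Resultant of the distributed load: 12.99 × 7 = 90.93 kN at 3.8 m from A.
Moments about A: B_y·6.7 − (12.99·7)·3.8 − 35·7.3 = 0 → B_y = 601.034/6.7 = 89.7066 ≈ 89.71 kN.
ΣF_y = 0: A_y + 89.7066 − 12.99·7 − 35 = 0 → A_y = 36.22 kN.
ΣF_x = 0: no horizontal applied forces, so A_x = 0.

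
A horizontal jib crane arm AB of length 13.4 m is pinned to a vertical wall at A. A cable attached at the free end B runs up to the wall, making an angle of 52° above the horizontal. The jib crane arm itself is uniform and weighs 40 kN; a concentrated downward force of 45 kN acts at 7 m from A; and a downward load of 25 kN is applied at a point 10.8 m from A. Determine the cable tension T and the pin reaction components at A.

ΣM about A: T·sin52°·13.4 − 40·6.7 − 45·7 − 25·10.8 = 0 → T = 853/(13.4·0.788011) = 80.7815 ≈ 80.78 kN.
ΣF_x = 0: A_x − T·cos52° = 0 → A_x = 80.7815 × 0.615661 = 49.73 kN.
ΣF_y = 0: A_y + T·sin52° − 40 − 45 − 25 = 0 → A_y = 110 − 80.7815 × 0.788011 = 46.34 kN.

T = 80.78 kN, A_x = 49.73 kN, A_y = 46.34 kN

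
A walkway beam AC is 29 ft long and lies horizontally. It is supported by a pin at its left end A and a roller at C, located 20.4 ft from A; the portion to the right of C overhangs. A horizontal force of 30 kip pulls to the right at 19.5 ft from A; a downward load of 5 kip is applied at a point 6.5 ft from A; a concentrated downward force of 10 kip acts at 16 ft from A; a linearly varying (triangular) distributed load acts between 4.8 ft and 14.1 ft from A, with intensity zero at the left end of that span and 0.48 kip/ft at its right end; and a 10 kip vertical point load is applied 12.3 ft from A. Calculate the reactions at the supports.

Resultant of the triangular load: ½ × 0.48 × 9.3 = 2.232 kip, acting at 11 ft from A (one-third of the span from the peak).
Taking moments about A: C_y·20.4 − 5·6.5 − 10·16 − (½·0.48·9.3)·11 − 10·12.3 = 0 → C_y = 340.052/20.4 = 16.6692 ≈ 16.67 kip.
ΣF_y = 0: A_y + 16.6692 − 5 − 10 − ½·0.48·9.3 − 10 = 0 → A_y = 10.56 kip.
ΣF_x = 0: A_x + 30 = 0 → A_x = -30.00 kip.

A_x = -30.00 kip, A_y = 10.56 kip, C_y = 16.67 kip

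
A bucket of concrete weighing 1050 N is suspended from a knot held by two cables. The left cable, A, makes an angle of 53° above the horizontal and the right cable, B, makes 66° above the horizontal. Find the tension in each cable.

T_A = 488.3 N, T_B = 722.5 N

ΣF_x = 0: −T_A·cos53° + T_B·cos66° = 0 → T_B = 1.47962·T_A.
ΣF_y = 0: T_A·sin53° + T_B·sin66° = 1050.
Substitute: T_A·(0.798636 + 1.47962·0.913545) = 1050 → T_A = 488.296 ≈ 488.3 N.
Then T_B = 1.47962 × 488.296 = 722.5 N.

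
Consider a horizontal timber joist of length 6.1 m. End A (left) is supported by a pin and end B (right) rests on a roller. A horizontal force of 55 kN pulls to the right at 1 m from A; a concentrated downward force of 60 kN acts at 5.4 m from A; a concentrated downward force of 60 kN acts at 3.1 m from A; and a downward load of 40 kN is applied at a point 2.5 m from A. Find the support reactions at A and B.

A_x = -55.00 kN, A_y = 60.00 kN, B_y = 100.0 kN

Taking moments about A: B_y·6.1 − 60·5.4 − 60·3.1 − 40·2.5 = 0 → B_y = 610/6.1 = 100.0 kN.
ΣF_y = 0: A_y + 100 − 60 − 60 − 40 = 0 → A_y = 60.00 kN.
ΣF_x = 0: A_x + 55 = 0 → A_x = -55.00 kN.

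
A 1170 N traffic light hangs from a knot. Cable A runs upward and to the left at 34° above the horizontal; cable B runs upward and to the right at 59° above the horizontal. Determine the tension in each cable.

T_A = 603.4 N, T_B = 971.3 N

ΣF_x = 0: −T_A·cos34° + T_B·cos59° = 0 → T_B = 1.60966·T_A.
ΣF_y = 0: T_A·sin34° + T_B·sin59° = 1170.
Substitute: T_A·(0.559193 + 1.60966·0.857167) = 1170 → T_A = 603.422 ≈ 603.4 N.
Then T_B = 1.60966 × 603.422 = 971.3 N.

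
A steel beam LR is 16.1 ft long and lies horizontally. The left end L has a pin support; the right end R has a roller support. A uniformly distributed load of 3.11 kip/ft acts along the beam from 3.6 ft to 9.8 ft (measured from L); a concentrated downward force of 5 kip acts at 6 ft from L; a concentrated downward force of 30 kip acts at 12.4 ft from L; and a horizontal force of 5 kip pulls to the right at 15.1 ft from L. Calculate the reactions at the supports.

Resultant of the distributed load: 3.11 × 6.2 = 19.282 kip at 6.7 ft from L.
ΣM about L: R_y·16.1 − (3.11·6.2)·6.7 − 5·6 − 30·12.4 = 0 → R_y = 531.1894/16.1 = 32.9931 ≈ 32.99 kip.
ΣF_y = 0: L_y + 32.9931 − 3.11·6.2 − 5 − 30 = 0 → L_y = 21.29 kip.
ΣF_x = 0: L_x + 5 = 0 → L_x = -5.000 kip.

L_x = -5.000 kip, L_y = 21.29 kip, R_y = 32.99 kip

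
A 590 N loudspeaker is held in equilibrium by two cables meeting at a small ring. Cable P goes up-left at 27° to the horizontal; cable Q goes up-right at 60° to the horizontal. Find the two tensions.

ΣF_x = 0: −T_P·cos27° + T_Q·cos60° = 0 → T_Q = 1.78201·T_P.
ΣF_y = 0: T_P·sin27° + T_Q·sin60° = 590.
Substitute: T_P·(0.45399 + 1.78201·0.866025) = 590 → T_P = 295.405 ≈ 295.4 N.
Then T_Q = 1.78201 × 295.405 = 526.4 N.

T_P = 295.4 N, T_Q = 526.4 N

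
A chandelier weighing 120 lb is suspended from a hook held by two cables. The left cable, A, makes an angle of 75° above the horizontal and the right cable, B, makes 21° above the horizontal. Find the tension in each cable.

ΣF_x = 0: −T_A·cos75° + T_B·cos21° = 0 → T_B = 0.277233·T_A.
ΣF_y = 0: T_A·sin75° + T_B·sin21° = 120.
Substitute: T_A·(0.965926 + 0.277233·0.358368) = 120 → T_A = 112.647 ≈ 112.6 lb.
Then T_B = 0.277233 × 112.647 = 31.23 lb.

T_A = 112.6 lb, T_B = 31.23 lb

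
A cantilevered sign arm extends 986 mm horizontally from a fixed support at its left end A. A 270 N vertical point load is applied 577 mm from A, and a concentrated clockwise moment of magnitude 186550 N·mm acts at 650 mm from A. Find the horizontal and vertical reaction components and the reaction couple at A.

A_x = 0, A_y = 270.0 N, M_A = 342300 N·mm

ΣF_x = 0: A_x = 0.
ΣF_y = 0: A_y − 270 = 0 → A_y = 270.0 N.
ΣM about A: M_A − 270·577 − 186550 = 0 → M_A = 342300 N·mm.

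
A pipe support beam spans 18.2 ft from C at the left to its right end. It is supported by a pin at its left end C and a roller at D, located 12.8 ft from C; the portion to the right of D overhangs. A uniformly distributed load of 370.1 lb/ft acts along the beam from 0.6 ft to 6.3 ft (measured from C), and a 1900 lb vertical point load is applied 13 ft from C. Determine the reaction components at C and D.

C_x = 0, C_y = 1511 lb, D_y = 2498 lb

Resultant of the distributed load: 370.1 × 5.7 = 2109.57 lb at 3.45 ft from C.
Taking moments about C: D_y·12.8 − (370.1·5.7)·3.45 − 1900·13 = 0 → D_y = 31978.0165/12.8 = 2498.28 ≈ 2498 lb.
ΣF_y = 0: C_y + 2498.28 − 370.1·5.7 − 1900 = 0 → C_y = 1511 lb.
ΣF_x = 0: no horizontal applied forces, so C_x = 0.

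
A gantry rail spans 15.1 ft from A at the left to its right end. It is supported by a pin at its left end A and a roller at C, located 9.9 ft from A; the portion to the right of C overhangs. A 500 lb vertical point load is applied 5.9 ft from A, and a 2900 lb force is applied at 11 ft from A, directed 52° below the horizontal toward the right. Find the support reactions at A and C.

A_x = -1785 lb, A_y = -51.89 lb, C_y = 2837 lb

ΣM about A: C_y·9.9 − 500·5.9 − 2900·sin52°·11 = 0 → C_y = 28087.5/9.9 = 2837.12 ≈ 2837 lb.
ΣF_y = 0: A_y + 2837.12 − 500 − 2900·sin52° = 0 → A_y = -51.89 lb.
ΣF_x = 0: A_x + 2900·cos52° = 0 → A_x = -1785 lb.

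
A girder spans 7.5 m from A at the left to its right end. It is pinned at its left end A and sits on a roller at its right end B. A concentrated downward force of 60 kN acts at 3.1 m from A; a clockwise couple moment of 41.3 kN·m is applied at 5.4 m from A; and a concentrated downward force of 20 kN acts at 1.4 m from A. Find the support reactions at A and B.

A_x = 0, A_y = 45.96 kN, B_y = 34.04 kN

Moments about A: B_y·7.5 − 60·3.1 − 41.3 − 20·1.4 = 0 → B_y = 255.3/7.5 = 34.04 kN.
ΣF_y = 0: A_y + 34.04 − 60 − 20 = 0 → A_y = 45.96 kN.
ΣF_x = 0: no horizontal applied forces, so A_x = 0.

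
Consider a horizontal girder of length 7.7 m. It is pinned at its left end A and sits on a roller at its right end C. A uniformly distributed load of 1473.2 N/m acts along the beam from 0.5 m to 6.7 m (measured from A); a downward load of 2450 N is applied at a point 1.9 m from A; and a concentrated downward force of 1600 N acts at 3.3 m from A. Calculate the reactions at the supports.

Resultant of the distributed load: 1473.2 × 6.2 = 9133.84 N at 3.6 m from A.
Taking moments about A: C_y·7.7 − (1473.2·6.2)·3.6 − 2450·1.9 − 1600·3.3 = 0 → C_y = 42816.824/7.7 = 5560.63 ≈ 5561 N.
ΣF_y = 0: A_y + 5560.63 − 1473.2·6.2 − 2450 − 1600 = 0 → A_y = 7623 N.
ΣF_x = 0: no horizontal applied forces, so A_x = 0.

A_x = 0, A_y = 7623 N, C_y = 5561 N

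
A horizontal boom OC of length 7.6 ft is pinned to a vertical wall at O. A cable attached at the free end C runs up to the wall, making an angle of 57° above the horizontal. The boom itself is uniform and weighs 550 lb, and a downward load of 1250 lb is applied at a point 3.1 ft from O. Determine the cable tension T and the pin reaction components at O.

ΣM about O: T·sin57°·7.6 − 550·3.8 − 1250·3.1 = 0 → T = 5965/(7.6·0.838671) = 935.848 ≈ 935.8 lb.
ΣF_x = 0: O_x − T·cos57° = 0 → O_x = 935.848 × 0.544639 = 509.7 lb.
ΣF_y = 0: O_y + T·sin57° − 550 − 1250 = 0 → O_y = 1800 − 935.848 × 0.838671 = 1015 lb.

T = 935.8 lb, O_x = 509.7 lb, O_y = 1015 lb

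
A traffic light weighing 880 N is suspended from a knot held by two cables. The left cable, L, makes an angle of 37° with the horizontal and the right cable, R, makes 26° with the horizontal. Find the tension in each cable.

ΣF_x = 0: −T_L·cos37° + T_R·cos26° = 0 → T_R = 0.888563·T_L.
ΣF_y = 0: T_L·sin37° + T_R·sin26° = 880.
Substitute: T_L·(0.601815 + 0.888563·0.438371) = 880 → T_L = 887.692 ≈ 887.7 N.
Then T_R = 0.888563 × 887.692 = 788.8 N.

T_L = 887.7 N, T_R = 788.8 N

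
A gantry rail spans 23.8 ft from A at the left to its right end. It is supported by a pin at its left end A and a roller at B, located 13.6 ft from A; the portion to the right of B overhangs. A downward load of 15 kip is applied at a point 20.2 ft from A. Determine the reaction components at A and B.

Moments about A: B_y·13.6 − 15·20.2 = 0 → B_y = 303/13.6 = 22.2794 ≈ 22.28 kip.
ΣF_y = 0: A_y + 22.2794 − 15 = 0 → A_y = -7.279 kip.
ΣF_x = 0: no horizontal applied forces, so A_x = 0.

A_x = 0, A_y = -7.279 kip, B_y = 22.28 kip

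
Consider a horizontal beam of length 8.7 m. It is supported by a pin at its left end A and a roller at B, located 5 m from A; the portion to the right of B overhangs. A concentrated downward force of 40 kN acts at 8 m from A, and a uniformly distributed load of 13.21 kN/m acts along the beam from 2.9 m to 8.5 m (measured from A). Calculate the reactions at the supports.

A_x = 0, A_y = -34.36 kN, B_y = 148.3 kN

Resultant of the distributed load: 13.21 × 5.6 = 73.976 kN at 5.7 m from A.
ΣM about A: B_y·5 − 40·8 − (13.21·5.6)·5.7 = 0 → B_y = 741.6632/5 = 148.333 ≈ 148.3 kN.
ΣF_y = 0: A_y + 148.333 − 40 − 13.21·5.6 = 0 → A_y = -34.36 kN.
ΣF_x = 0: no horizontal applied forces, so A_x = 0.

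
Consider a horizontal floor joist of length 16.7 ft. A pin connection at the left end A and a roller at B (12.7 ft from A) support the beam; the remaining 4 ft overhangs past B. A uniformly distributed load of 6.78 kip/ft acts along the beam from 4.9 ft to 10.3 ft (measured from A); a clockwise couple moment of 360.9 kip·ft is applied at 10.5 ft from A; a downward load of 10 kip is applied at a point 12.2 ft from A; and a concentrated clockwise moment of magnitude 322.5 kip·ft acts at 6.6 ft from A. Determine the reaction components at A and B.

Resultant of the distributed load: 6.78 × 5.4 = 36.612 kip at 7.6 ft from A.
Moments about A: B_y·12.7 − (6.78·5.4)·7.6 − 360.9 − 10·12.2 − 322.5 = 0 → B_y = 1083.6512/12.7 = 85.3269 ≈ 85.33 kip.
ΣF_y = 0: A_y + 85.3269 − 6.78·5.4 − 10 = 0 → A_y = -38.71 kip.
ΣF_x = 0: no horizontal applied forces, so A_x = 0.

A_x = 0, A_y = -38.71 kip, B_y = 85.33 kip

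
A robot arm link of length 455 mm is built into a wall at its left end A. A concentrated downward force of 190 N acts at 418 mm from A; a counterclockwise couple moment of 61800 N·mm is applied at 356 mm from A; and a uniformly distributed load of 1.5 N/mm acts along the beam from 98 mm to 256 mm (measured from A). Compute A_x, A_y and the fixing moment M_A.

Resultant of the distributed load: 1.5 × 158 = 237 N at 177 mm from A.
ΣF_x = 0: A_x = 0.
ΣF_y = 0: A_y − 190 − 1.5·158 = 0 → A_y = 427.0 N.
ΣM about A: M_A − 190·418 + 61800 − (1.5·158)·177 = 0 → M_A = 59570 N·mm.

A_x = 0, A_y = 427.0 N, M_A = 59570 N·mm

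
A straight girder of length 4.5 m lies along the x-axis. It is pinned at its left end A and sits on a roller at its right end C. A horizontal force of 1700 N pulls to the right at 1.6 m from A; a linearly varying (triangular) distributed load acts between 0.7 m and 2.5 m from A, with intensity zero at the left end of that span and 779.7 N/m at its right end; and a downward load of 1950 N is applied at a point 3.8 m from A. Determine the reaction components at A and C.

A_x = -1700 N, A_y = 708.8 N, C_y = 1943 N

Resultant of the triangular load: ½ × 779.7 × 1.8 = 701.73 N, acting at 1.9 m from A (one-third of the span from the peak).
ΣM about A: C_y·4.5 − (½·779.7·1.8)·1.9 − 1950·3.8 = 0 → C_y = 8743.287/4.5 = 1942.95 ≈ 1943 N.
ΣF_y = 0: A_y + 1942.95 − ½·779.7·1.8 − 1950 = 0 → A_y = 708.8 N.
ΣF_x = 0: A_x + 1700 = 0 → A_x = -1700 N.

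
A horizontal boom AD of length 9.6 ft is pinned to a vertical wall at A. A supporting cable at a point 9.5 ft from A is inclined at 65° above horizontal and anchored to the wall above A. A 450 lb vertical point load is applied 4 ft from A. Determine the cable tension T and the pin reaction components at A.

ΣM about A: T·sin65°·9.5 − 450·4 = 0 → T = 1800/(9.5·0.906308) = 209.061 ≈ 209.1 lb.
ΣF_x = 0: A_x − T·cos65° = 0 → A_x = 209.061 × 0.422618 = 88.35 lb.
ΣF_y = 0: A_y + T·sin65° − 450 = 0 → A_y = 450 − 209.061 × 0.906308 = 260.5 lb.

T = 209.1 lb, A_x = 88.35 lb, A_y = 260.5 lb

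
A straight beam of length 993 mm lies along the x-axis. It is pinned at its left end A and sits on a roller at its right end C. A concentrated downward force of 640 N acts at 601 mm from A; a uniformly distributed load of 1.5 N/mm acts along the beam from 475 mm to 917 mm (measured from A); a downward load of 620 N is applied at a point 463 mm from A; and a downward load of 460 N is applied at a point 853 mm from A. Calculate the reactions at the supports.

Resultant of the distributed load: 1.5 × 442 = 663 N at 696 mm from A.
ΣM about A: C_y·993 − 640·601 − (1.5·442)·696 − 620·463 − 460·853 = 0 → C_y = 1525528/993 = 1536.28 ≈ 1536 N.
ΣF_y = 0: A_y + 1536.28 − 640 − 1.5·442 − 620 − 460 = 0 → A_y = 846.7 N.
ΣF_x = 0: no horizontal applied forces, so A_x = 0.

A_x = 0, A_y = 846.7 N, C_y = 1536 N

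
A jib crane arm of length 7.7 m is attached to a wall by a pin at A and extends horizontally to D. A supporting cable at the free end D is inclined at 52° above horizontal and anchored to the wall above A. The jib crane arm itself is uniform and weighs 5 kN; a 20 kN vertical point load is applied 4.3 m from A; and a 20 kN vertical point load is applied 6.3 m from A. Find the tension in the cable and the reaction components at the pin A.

T = 38.11 kN, A_x = 23.46 kN, A_y = 14.97 kN

ΣM about A: T·sin52°·7.7 − 5·3.85 − 20·4.3 − 20·6.3 = 0 → T = 231.25/(7.7·0.788011) = 38.1117 ≈ 38.11 kN.
ΣF_x = 0: A_x − T·cos52° = 0 → A_x = 38.1117 × 0.615661 = 23.46 kN.
ΣF_y = 0: A_y + T·sin52° − 5 − 20 − 20 = 0 → A_y = 45 − 38.1117 × 0.788011 = 14.97 kN.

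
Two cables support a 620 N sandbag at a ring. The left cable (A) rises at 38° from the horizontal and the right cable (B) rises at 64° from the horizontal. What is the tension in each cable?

T_A = 277.9 N, T_B = 499.5 N

ΣF_x = 0: −T_A·cos38° + T_B·cos64° = 0 → T_B = 1.79759·T_A.
ΣF_y = 0: T_A·sin38° + T_B·sin64° = 620.
Substitute: T_A·(0.615661 + 1.79759·0.898794) = 620 → T_A = 277.862 ≈ 277.9 N.
Then T_B = 1.79759 × 277.862 = 499.5 N.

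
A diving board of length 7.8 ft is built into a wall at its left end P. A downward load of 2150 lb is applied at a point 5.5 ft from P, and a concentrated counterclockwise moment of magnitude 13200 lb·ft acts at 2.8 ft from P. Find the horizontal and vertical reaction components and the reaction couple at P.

P_x = 0, P_y = 2150 lb, M_P = -1375 lb·ft

ΣF_x = 0: P_x = 0.
ΣF_y = 0: P_y − 2150 = 0 → P_y = 2150 lb.
ΣM about P: M_P − 2150·5.5 + 13200 = 0 → M_P = -1375 lb·ft.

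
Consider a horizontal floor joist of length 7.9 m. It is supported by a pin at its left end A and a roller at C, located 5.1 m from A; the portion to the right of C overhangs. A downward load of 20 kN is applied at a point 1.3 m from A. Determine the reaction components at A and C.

A_x = 0, A_y = 14.90 kN, C_y = 5.098 kN

ΣM about A: C_y·5.1 − 20·1.3 = 0 → C_y = 26/5.1 = 5.09804 ≈ 5.098 kN.
ΣF_y = 0: A_y + 5.09804 − 20 = 0 → A_y = 14.90 kN.
ΣF_x = 0: no horizontal applied forces, so A_x = 0.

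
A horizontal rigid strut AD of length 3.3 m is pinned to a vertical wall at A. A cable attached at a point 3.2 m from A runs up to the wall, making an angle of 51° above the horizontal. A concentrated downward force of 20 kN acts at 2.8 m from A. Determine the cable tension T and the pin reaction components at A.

T = 22.52 kN, A_x = 14.17 kN, A_y = 2.500 kN

ΣM about A: T·sin51°·3.2 − 20·2.8 = 0 → T = 56/(3.2·0.777146) = 22.5183 ≈ 22.52 kN.
ΣF_x = 0: A_x − T·cos51° = 0 → A_x = 22.5183 × 0.62932 = 14.17 kN.
ΣF_y = 0: A_y + T·sin51° − 20 = 0 → A_y = 20 − 22.5183 × 0.777146 = 2.500 kN.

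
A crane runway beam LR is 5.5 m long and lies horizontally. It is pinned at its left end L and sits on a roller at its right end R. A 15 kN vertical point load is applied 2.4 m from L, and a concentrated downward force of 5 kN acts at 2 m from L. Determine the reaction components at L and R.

L_x = 0, L_y = 11.64 kN, R_y = 8.364 kN

Taking moments about L: R_y·5.5 − 15·2.4 − 5·2 = 0 → R_y = 46/5.5 = 8.36364 ≈ 8.364 kN.
ΣF_y = 0: L_y + 8.36364 − 15 − 5 = 0 → L_y = 11.64 kN.
ΣF_x = 0: no horizontal applied forces, so L_x = 0.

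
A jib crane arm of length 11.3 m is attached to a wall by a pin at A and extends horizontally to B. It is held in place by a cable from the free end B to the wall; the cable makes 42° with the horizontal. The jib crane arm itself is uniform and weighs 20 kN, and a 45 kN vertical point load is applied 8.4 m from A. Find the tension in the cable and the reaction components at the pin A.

ΣM about A: T·sin42°·11.3 − 20·5.65 − 45·8.4 = 0 → T = 491/(11.3·0.669131) = 64.937 ≈ 64.94 kN.
ΣF_x = 0: A_x − T·cos42° = 0 → A_x = 64.937 × 0.743145 = 48.26 kN.
ΣF_y = 0: A_y + T·sin42° − 20 − 45 = 0 → A_y = 65 − 64.937 × 0.669131 = 21.55 kN.

T = 64.94 kN, A_x = 48.26 kN, A_y = 21.55 kN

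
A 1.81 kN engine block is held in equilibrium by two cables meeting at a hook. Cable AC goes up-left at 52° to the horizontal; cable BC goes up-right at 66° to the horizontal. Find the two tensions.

T_AC = 0.8338 kN, T_BC = 1.262 kN

ΣF_x = 0: −T_AC·cos52° + T_BC·cos66° = 0 → T_BC = 1.51366·T_AC.
ΣF_y = 0: T_AC·sin52° + T_BC·sin66° = 1.81.
Substitute: T_AC·(0.788011 + 1.51366·0.913545) = 1.81 → T_AC = 0.833791 ≈ 0.8338 kN.
Then T_BC = 1.51366 × 0.833791 = 1.262 kN.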